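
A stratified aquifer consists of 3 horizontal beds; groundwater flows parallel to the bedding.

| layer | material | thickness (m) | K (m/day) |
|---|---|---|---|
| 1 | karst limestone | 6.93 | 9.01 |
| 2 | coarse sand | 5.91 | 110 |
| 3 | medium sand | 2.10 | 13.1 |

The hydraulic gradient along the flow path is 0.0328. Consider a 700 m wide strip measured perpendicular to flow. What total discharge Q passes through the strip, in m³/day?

Flow is parallel to layering, so each bed carries its own Darcy discharge and the transmissivities add.
Σ(K_i·b_i) = 9.01×6.93 + 110×5.91 + 13.1×2.10 = 740.0 m²/day.
Hydraulic gradient i = 0.0328.
Q = Σ(K_i·b_i) · W · i = 740.0 × 700 × 0.03280 = 16992 m³/day.

17000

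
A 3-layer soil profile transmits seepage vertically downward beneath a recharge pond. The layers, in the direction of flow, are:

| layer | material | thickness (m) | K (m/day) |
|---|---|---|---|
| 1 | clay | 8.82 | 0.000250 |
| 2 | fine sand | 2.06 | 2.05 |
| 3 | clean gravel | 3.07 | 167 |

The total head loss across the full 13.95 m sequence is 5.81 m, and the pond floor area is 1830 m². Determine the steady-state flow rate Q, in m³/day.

0.301

Flow is perpendicular to layering, so the layers act in series and the equivalent K is the thickness-weighted harmonic mean.
Total thickness L = 8.82 + 2.06 + 3.07 = 13.95 m.
Σ(b_i/K_i) = 8.82/0.000250 + 2.06/2.05 + 3.07/167 = 35281 d.
K_eq = L / Σ(b_i/K_i) = 13.95 / 35281 = 0.0003954 m/day.
Q = K_eq · A · (Δh/L) = 0.0003954 × 1830 × (5.81/13.95) = 0.3014 m³/day.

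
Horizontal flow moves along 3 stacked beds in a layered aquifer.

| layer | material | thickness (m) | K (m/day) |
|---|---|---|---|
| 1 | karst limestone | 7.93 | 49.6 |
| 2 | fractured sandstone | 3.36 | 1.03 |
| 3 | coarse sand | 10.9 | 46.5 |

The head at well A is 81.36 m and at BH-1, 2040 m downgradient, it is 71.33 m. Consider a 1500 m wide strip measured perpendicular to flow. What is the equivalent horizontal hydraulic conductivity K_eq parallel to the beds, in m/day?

Flow is parallel to layering, so each bed carries its own Darcy discharge and the transmissivities add.
Σ(K_i·b_i) = 49.6×7.93 + 1.03×3.36 + 46.5×10.9 = 903.6 m²/day.
Total thickness b = 22.19 m, so K_eq = Σ(K_i·b_i)/b = 40.72 m/day.

40.7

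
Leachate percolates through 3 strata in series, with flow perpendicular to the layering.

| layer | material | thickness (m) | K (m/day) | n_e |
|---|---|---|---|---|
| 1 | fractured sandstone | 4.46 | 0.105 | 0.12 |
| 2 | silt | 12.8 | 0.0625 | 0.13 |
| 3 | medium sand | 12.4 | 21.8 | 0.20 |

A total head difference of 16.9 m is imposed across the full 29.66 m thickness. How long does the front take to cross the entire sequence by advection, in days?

68.6

With flow normal to the layers, continuity requires the same specific discharge q through every layer.
Σ(b_i/K_i) = 4.46/0.105 + 12.8/0.0625 + 12.4/21.8 = 247.8 d.
q = Δh / Σ(b_i/K_i) = 16.9 / 247.8 = 0.06819 m/day.
In each layer the seepage velocity is v_i = q/n_i, so the layer transit time is t_i = b_i·n_i / q:
  layer 1 (fractured sandstone): t_1 = 4.46 × 0.12 / 0.06819 = 7.849 d
  layer 2 (silt): t_2 = 12.8 × 0.13 / 0.06819 = 24.40 d
  layer 3 (medium sand): t_3 = 12.4 × 0.20 / 0.06819 = 36.37 d
Total t = Σ t_i = 68.62 days.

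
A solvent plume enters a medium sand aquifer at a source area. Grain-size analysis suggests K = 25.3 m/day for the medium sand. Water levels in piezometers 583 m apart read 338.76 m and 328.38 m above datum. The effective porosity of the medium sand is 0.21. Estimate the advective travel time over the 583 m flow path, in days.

272

Hydraulic gradient i = (338.76 − 328.38) / 583 = 10.38 / 583 = 0.01780.
Darcy flux q = K · i = 25.30 × 0.01780 = 0.4505 m/day.
Seepage velocity v = q / n_e = 0.4505 / 0.21 = 2.145 m/day.
Travel time t = L / v = 583 / 2.145 = 271.8 days.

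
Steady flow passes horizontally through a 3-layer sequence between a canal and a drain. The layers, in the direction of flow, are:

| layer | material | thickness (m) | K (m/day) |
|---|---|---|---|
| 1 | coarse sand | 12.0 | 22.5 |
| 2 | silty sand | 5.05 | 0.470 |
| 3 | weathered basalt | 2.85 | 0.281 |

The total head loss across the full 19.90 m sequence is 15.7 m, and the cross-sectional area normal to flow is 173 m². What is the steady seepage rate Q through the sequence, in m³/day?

127

Flow is perpendicular to layering, so the layers act in series and the equivalent K is the thickness-weighted harmonic mean.
Total thickness L = 12.0 + 5.05 + 2.85 = 19.90 m.
Σ(b_i/K_i) = 12.0/22.5 + 5.05/0.470 + 2.85/0.281 = 21.42 d.
K_eq = L / Σ(b_i/K_i) = 19.90 / 21.42 = 0.9290 m/day.
Q = K_eq · A · (Δh/L) = 0.9290 × 173 × (15.7/19.90) = 126.8 m³/day.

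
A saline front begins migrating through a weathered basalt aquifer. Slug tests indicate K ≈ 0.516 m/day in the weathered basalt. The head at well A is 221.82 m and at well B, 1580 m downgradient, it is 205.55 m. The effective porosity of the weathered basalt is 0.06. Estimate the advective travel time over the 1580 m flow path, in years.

48.8

Hydraulic gradient i = (221.82 − 205.55) / 1580 = 16.27 / 1580 = 0.01030.
Darcy flux q = K · i = 0.5160 × 0.01030 = 0.005313 m/day.
Seepage velocity v = q / n_e = 0.005313 / 0.06 = 0.08856 m/day.
Travel time t = L / v = 1580 / 0.08856 = 17841 days = 48.85 years.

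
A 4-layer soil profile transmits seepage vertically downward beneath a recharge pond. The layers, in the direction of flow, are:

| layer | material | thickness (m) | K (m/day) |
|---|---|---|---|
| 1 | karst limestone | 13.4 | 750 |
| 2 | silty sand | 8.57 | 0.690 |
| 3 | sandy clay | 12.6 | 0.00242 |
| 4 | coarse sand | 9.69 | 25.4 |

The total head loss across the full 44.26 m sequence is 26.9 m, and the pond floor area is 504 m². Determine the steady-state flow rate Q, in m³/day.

2.60

Flow is perpendicular to layering, so the layers act in series and the equivalent K is the thickness-weighted harmonic mean.
Total thickness L = 13.4 + 8.57 + 12.6 + 9.69 = 44.26 m.
Σ(b_i/K_i) = 13.4/750 + 8.57/0.690 + 12.6/0.00242 + 9.69/25.4 = 5219 d.
K_eq = L / Σ(b_i/K_i) = 44.26 / 5219 = 0.008480 m/day.
Q = K_eq · A · (Δh/L) = 0.008480 × 504 × (26.9/44.26) = 2.598 m³/day.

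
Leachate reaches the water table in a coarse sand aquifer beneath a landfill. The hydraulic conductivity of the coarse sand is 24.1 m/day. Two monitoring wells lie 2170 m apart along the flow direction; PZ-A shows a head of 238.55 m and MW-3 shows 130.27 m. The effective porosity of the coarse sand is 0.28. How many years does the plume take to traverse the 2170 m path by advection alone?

Hydraulic gradient i = (238.55 − 130.27) / 2170 = 108.28 / 2170 = 0.04990.
Darcy flux q = K · i = 24.10 × 0.04990 = 1.203 m/day.
Seepage velocity v = q / n_e = 1.203 / 0.28 = 4.295 m/day.
Travel time t = L / v = 2170 / 4.295 = 505.3 days = 1.383 years.

1.38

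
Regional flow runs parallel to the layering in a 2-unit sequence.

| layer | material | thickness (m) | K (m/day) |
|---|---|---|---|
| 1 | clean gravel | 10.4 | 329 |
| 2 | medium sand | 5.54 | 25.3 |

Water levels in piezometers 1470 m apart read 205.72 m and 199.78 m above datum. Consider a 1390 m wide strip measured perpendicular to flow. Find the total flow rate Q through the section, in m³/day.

20000

Flow is parallel to layering, so each bed carries its own Darcy discharge and the transmissivities add.
Σ(K_i·b_i) = 329×10.4 + 25.3×5.54 = 3562 m²/day.
Hydraulic gradient i = (205.72 − 199.78) / 1470 = 5.94 / 1470 = 0.004041.
Q = Σ(K_i·b_i) · W · i = 3562 × 1390 × 0.004041 = 20005 m³/day.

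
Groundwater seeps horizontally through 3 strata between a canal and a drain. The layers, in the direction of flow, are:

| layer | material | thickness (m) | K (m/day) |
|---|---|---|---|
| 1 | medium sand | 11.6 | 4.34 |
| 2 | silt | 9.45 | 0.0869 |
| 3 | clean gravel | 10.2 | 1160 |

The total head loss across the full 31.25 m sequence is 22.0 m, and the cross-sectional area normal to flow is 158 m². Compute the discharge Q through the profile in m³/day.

31.2

Flow is perpendicular to layering, so the layers act in series and the equivalent K is the thickness-weighted harmonic mean.
Total thickness L = 11.6 + 9.45 + 10.2 = 31.25 m.
Σ(b_i/K_i) = 11.6/4.34 + 9.45/0.0869 + 10.2/1160 = 111.4 d.
K_eq = L / Σ(b_i/K_i) = 31.25 / 111.4 = 0.2805 m/day.
Q = K_eq · A · (Δh/L) = 0.2805 × 158 × (22.0/31.25) = 31.20 m³/day.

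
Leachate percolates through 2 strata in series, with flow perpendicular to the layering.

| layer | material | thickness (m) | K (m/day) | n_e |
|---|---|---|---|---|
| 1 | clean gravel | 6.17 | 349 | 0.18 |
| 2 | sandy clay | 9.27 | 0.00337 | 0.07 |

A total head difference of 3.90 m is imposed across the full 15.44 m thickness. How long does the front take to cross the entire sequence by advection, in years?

3.40

With flow normal to the layers, continuity requires the same specific discharge q through every layer.
Σ(b_i/K_i) = 6.17/349 + 9.27/0.00337 = 2751 d.
q = Δh / Σ(b_i/K_i) = 3.90 / 2751 = 0.001418 m/day.
In each layer the seepage velocity is v_i = q/n_i, so the layer transit time is t_i = b_i·n_i / q:
  layer 1 (clean gravel): t_1 = 6.17 × 0.18 / 0.001418 = 783.3 d
  layer 2 (sandy clay): t_2 = 9.27 × 0.07 / 0.001418 = 457.7 d
Total t = Σ t_i = 1241 days = 3.398 years.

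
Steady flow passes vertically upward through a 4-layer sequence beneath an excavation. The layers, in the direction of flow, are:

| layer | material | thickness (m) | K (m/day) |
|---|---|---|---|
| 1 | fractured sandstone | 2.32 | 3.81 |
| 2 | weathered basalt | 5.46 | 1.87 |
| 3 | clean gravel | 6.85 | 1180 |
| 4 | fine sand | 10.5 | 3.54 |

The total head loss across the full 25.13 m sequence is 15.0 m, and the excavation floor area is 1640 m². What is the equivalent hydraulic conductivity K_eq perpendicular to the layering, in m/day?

Flow is perpendicular to layering, so the layers act in series and the equivalent K is the thickness-weighted harmonic mean.
Total thickness L = 2.32 + 5.46 + 6.85 + 10.5 = 25.13 m.
Σ(b_i/K_i) = 2.32/3.81 + 5.46/1.87 + 6.85/1180 + 10.5/3.54 = 6.501 d.
K_eq = L / Σ(b_i/K_i) = 25.13 / 6.501 = 3.866 m/day.

3.87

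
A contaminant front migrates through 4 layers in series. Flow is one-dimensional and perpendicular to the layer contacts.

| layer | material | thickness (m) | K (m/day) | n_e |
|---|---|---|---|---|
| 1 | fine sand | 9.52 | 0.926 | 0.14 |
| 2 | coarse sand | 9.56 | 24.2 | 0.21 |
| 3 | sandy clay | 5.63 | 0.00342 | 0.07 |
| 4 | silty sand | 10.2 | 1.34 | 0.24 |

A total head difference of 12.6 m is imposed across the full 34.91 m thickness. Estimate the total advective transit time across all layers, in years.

With flow normal to the layers, continuity requires the same specific discharge q through every layer.
Σ(b_i/K_i) = 9.52/0.926 + 9.56/24.2 + 5.63/0.00342 + 10.2/1.34 = 1664 d.
q = Δh / Σ(b_i/K_i) = 12.6 / 1664 = 0.007570 m/day.
In each layer the seepage velocity is v_i = q/n_i, so the layer transit time is t_i = b_i·n_i / q:
  layer 1 (fine sand): t_1 = 9.52 × 0.14 / 0.007570 = 176.1 d
  layer 2 (coarse sand): t_2 = 9.56 × 0.21 / 0.007570 = 265.2 d
  layer 3 (sandy clay): t_3 = 5.63 × 0.07 / 0.007570 = 52.06 d
  layer 4 (silty sand): t_4 = 10.2 × 0.24 / 0.007570 = 323.4 d
Total t = Σ t_i = 816.7 days = 2.236 years.

2.24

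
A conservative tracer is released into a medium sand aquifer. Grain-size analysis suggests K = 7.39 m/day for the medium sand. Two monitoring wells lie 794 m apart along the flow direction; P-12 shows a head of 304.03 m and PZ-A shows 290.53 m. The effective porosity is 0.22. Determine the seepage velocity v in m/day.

0.571

Hydraulic gradient i = (304.03 − 290.53) / 794 = 13.5 / 794 = 0.01700.
Darcy flux q = K · i = 7.390 × 0.01700 = 0.1256 m/day.
Seepage velocity v = q / n_e = 0.1256 / 0.22 = 0.5711 m/day.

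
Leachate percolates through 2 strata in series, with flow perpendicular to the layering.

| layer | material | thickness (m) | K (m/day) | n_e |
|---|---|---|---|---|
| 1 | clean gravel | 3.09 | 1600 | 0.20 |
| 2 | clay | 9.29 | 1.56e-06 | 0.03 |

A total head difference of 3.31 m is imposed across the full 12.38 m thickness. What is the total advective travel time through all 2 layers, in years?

4420

With flow normal to the layers, continuity requires the same specific discharge q through every layer.
Σ(b_i/K_i) = 3.09/1600 + 9.29/1.56e-06 = 5.955e+06 d.
q = Δh / Σ(b_i/K_i) = 3.31 / 5.955e+06 = 5.558e-07 m/day.
In each layer the seepage velocity is v_i = q/n_i, so the layer transit time is t_i = b_i·n_i / q:
  layer 1 (clean gravel): t_1 = 3.09 × 0.20 / 5.558e-07 = 1.112e+06 d
  layer 2 (clay): t_2 = 9.29 × 0.03 / 5.558e-07 = 5.014e+05 d
Total t = Σ t_i = 1.613e+06 days = 4417 years.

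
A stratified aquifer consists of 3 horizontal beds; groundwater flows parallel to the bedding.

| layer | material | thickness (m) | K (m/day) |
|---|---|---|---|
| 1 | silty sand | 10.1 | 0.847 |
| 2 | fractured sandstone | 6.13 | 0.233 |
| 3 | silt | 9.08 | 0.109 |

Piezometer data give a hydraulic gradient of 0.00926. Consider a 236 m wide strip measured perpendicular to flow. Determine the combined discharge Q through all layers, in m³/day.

Flow is parallel to layering, so each bed carries its own Darcy discharge and the transmissivities add.
Σ(K_i·b_i) = 0.847×10.1 + 0.233×6.13 + 0.109×9.08 = 10.97 m²/day.
Hydraulic gradient i = 0.00926.
Q = Σ(K_i·b_i) · W · i = 10.97 × 236 × 0.009260 = 23.98 m³/day.

24.0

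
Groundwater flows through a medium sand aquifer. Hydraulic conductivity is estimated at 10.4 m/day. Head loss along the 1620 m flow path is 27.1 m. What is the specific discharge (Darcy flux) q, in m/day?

Hydraulic gradient i = Δh / L = 27.1 / 1620 = 0.01673.
Specific discharge q = K · i = 10.40 × 0.01673 = 0.1740 m/day.

0.174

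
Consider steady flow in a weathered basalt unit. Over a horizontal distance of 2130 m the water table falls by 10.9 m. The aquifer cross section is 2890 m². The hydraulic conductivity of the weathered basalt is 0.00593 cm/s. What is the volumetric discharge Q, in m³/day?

75.8

Convert K: 0.00593 cm/s × 864 = 5.124 m/day.
Hydraulic gradient i = Δh / L = 10.9 / 2130 = 0.005117.
Darcy's law: Q = K · A · i = 5.124 × 2890 × 0.005117 = 75.77 m³/day.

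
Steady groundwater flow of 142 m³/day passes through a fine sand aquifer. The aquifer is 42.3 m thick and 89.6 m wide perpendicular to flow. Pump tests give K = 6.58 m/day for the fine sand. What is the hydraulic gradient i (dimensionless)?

Cross-sectional area A = 89.6 × 42.3 = 3790 m².
From Q = K·A·i, i = Q / (K·A) = 142 / (6.580 × 3790) = 0.005694.

0.00569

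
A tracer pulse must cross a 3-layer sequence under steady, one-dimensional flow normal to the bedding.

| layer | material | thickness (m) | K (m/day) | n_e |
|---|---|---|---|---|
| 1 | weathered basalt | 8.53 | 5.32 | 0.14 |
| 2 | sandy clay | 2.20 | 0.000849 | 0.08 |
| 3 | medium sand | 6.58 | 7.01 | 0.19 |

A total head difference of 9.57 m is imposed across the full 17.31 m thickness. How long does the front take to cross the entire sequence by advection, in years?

1.94

With flow normal to the layers, continuity requires the same specific discharge q through every layer.
Σ(b_i/K_i) = 8.53/5.32 + 2.20/0.000849 + 6.58/7.01 = 2594 d.
q = Δh / Σ(b_i/K_i) = 9.57 / 2594 = 0.003690 m/day.
In each layer the seepage velocity is v_i = q/n_i, so the layer transit time is t_i = b_i·n_i / q:
  layer 1 (weathered basalt): t_1 = 8.53 × 0.14 / 0.003690 = 323.7 d
  layer 2 (sandy clay): t_2 = 2.20 × 0.08 / 0.003690 = 47.70 d
  layer 3 (medium sand): t_3 = 6.58 × 0.19 / 0.003690 = 338.9 d
Total t = Σ t_i = 710.2 days = 1.944 years.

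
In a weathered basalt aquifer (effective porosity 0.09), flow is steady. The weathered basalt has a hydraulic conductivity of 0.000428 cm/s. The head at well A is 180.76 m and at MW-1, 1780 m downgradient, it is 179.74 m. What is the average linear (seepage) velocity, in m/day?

0.00235

Convert K: 0.000428 cm/s × 864 = 0.3698 m/day.
Hydraulic gradient i = (180.76 − 179.74) / 1780 = 1.02 / 1780 = 0.0005730.
Darcy flux q = K · i = 0.3698 × 0.0005730 = 0.0002119 m/day.
Seepage velocity v = q / n_e = 0.0002119 / 0.09 = 0.002354 m/day.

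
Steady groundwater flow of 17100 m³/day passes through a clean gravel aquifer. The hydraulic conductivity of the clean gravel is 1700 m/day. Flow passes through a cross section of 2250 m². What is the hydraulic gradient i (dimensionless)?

0.00447

From Q = K·A·i, i = Q / (K·A) = 17100 / (1700 × 2250) = 0.004471.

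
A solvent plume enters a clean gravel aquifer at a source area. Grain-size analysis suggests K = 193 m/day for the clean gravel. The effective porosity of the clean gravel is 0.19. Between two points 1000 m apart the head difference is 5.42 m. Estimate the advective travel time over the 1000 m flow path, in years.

Hydraulic gradient i = Δh / L = 5.42 / 1000 = 0.005420.
Darcy flux q = K · i = 193.0 × 0.005420 = 1.046 m/day.
Seepage velocity v = q / n_e = 1.046 / 0.19 = 5.506 m/day.
Travel time t = L / v = 1000 / 5.506 = 181.6 days = 0.4973 years.

0.497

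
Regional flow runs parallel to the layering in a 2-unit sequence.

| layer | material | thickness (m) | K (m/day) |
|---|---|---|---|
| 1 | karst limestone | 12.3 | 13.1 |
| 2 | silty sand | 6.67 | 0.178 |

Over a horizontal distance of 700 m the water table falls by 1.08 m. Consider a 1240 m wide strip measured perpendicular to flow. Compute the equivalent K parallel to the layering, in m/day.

Flow is parallel to layering, so each bed carries its own Darcy discharge and the transmissivities add.
Σ(K_i·b_i) = 13.1×12.3 + 0.178×6.67 = 162.3 m²/day.
Total thickness b = 18.97 m, so K_eq = Σ(K_i·b_i)/b = 8.557 m/day.

8.56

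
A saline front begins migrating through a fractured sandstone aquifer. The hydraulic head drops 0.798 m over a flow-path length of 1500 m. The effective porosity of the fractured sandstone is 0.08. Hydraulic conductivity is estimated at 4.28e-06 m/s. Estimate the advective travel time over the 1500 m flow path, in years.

1670

Convert K: 4.28e-06 m/s × 86400 = 0.3698 m/day.
Hydraulic gradient i = Δh / L = 0.798 / 1500 = 0.0005320.
Darcy flux q = K · i = 0.3698 × 0.0005320 = 0.0001967 m/day.
Seepage velocity v = q / n_e = 0.0001967 / 0.08 = 0.002459 m/day.
Travel time t = L / v = 1500 / 0.002459 = 6.100e+05 days = 1670 years.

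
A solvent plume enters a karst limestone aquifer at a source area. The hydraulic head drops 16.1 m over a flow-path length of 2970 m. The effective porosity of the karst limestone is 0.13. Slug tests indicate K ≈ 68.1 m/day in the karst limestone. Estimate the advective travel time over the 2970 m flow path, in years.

Hydraulic gradient i = Δh / L = 16.1 / 2970 = 0.005421.
Darcy flux q = K · i = 68.10 × 0.005421 = 0.3692 m/day.
Seepage velocity v = q / n_e = 0.3692 / 0.13 = 2.840 m/day.
Travel time t = L / v = 2970 / 2.840 = 1046 days = 2.863 years.

2.86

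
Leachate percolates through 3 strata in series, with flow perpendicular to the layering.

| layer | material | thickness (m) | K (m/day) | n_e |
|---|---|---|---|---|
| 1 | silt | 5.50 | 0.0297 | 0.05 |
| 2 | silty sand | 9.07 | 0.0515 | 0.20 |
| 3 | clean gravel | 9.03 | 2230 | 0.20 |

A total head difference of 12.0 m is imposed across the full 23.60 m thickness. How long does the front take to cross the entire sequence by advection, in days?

With flow normal to the layers, continuity requires the same specific discharge q through every layer.
Σ(b_i/K_i) = 5.50/0.0297 + 9.07/0.0515 + 9.03/2230 = 361.3 d.
q = Δh / Σ(b_i/K_i) = 12.0 / 361.3 = 0.03321 m/day.
In each layer the seepage velocity is v_i = q/n_i, so the layer transit time is t_i = b_i·n_i / q:
  layer 1 (silt): t_1 = 5.50 × 0.05 / 0.03321 = 8.280 d
  layer 2 (silty sand): t_2 = 9.07 × 0.20 / 0.03321 = 54.62 d
  layer 3 (clean gravel): t_3 = 9.03 × 0.20 / 0.03321 = 54.38 d
Total t = Σ t_i = 117.3 days.

117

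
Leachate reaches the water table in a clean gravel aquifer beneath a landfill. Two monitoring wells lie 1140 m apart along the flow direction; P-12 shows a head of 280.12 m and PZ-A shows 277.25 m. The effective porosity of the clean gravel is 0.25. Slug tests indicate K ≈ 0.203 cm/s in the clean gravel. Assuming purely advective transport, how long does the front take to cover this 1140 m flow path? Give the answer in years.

Convert K: 0.203 cm/s × 864 = 175.4 m/day.
Hydraulic gradient i = (280.12 − 277.25) / 1140 = 2.87 / 1140 = 0.002518.
Darcy flux q = K · i = 175.4 × 0.002518 = 0.4416 m/day.
Seepage velocity v = q / n_e = 0.4416 / 0.25 = 1.766 m/day.
Travel time t = L / v = 1140 / 1.766 = 645.4 days = 1.767 years.

1.77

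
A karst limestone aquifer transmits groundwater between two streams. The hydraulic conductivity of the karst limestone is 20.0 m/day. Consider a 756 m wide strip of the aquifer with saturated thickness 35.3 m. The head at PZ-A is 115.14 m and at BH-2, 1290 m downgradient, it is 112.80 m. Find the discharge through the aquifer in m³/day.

Cross-sectional area A = 756 × 35.3 = 26687 m².
Hydraulic gradient i = (115.14 − 112.80) / 1290 = 2.34 / 1290 = 0.001814.
Darcy's law: Q = K · A · i = 20.00 × 26687 × 0.001814 = 968.2 m³/day.

968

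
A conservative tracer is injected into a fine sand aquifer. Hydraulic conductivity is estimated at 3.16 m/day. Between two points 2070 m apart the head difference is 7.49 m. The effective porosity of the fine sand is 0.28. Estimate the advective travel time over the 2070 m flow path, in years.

139

Hydraulic gradient i = Δh / L = 7.49 / 2070 = 0.003618.
Darcy flux q = K · i = 3.160 × 0.003618 = 0.01143 m/day.
Seepage velocity v = q / n_e = 0.01143 / 0.28 = 0.04084 m/day.
Travel time t = L / v = 2070 / 0.04084 = 50691 days = 138.8 years.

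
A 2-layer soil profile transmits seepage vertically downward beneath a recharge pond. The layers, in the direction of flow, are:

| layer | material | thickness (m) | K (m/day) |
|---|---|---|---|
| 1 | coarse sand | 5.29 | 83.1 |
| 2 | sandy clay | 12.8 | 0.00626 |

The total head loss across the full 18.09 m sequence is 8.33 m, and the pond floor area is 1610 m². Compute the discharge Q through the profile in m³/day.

6.56

Flow is perpendicular to layering, so the layers act in series and the equivalent K is the thickness-weighted harmonic mean.
Total thickness L = 5.29 + 12.8 = 18.09 m.
Σ(b_i/K_i) = 5.29/83.1 + 12.8/0.00626 = 2045 d.
K_eq = L / Σ(b_i/K_i) = 18.09 / 2045 = 0.008847 m/day.
Q = K_eq · A · (Δh/L) = 0.008847 × 1610 × (8.33/18.09) = 6.559 m³/day.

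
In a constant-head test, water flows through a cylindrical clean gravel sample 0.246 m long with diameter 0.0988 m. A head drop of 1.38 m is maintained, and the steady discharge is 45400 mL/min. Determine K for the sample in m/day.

Cross-sectional area A = π·(d/2)² = π × (0.0988/2)² = 0.007667 m².
Convert discharge: 45400 mL/min = 0.0007567 m³/s.
Darcy's law rearranged: K = Q·L / (A·Δh) = 0.0007567 × 0.246 / (0.007667 × 1.38) = 0.01759 m/s = 1520 m/day.

1520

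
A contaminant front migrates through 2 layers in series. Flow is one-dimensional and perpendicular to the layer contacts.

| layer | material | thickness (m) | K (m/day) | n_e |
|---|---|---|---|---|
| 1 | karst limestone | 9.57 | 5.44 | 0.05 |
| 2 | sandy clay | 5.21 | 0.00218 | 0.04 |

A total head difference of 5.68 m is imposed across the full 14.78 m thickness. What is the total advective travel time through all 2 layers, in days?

289

With flow normal to the layers, continuity requires the same specific discharge q through every layer.
Σ(b_i/K_i) = 9.57/5.44 + 5.21/0.00218 = 2392 d.
q = Δh / Σ(b_i/K_i) = 5.68 / 2392 = 0.002375 m/day.
In each layer the seepage velocity is v_i = q/n_i, so the layer transit time is t_i = b_i·n_i / q:
  layer 1 (karst limestone): t_1 = 9.57 × 0.05 / 0.002375 = 201.5 d
  layer 2 (sandy clay): t_2 = 5.21 × 0.04 / 0.002375 = 87.75 d
Total t = Σ t_i = 289.2 days.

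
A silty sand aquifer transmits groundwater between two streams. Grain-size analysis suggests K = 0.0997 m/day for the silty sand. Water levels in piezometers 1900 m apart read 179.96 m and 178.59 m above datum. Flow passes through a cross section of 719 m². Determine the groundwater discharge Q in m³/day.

Hydraulic gradient i = (179.96 − 178.59) / 1900 = 1.37 / 1900 = 0.0007211.
Darcy's law: Q = K · A · i = 0.09970 × 719.0 × 0.0007211 = 0.05169 m³/day.

0.0517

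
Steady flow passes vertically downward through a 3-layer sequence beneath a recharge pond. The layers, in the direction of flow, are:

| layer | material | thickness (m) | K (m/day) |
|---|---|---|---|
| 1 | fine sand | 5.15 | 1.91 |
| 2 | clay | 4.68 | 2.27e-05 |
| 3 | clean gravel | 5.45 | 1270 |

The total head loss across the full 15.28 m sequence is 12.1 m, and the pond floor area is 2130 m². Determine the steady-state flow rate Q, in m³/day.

0.125

Flow is perpendicular to layering, so the layers act in series and the equivalent K is the thickness-weighted harmonic mean.
Total thickness L = 5.15 + 4.68 + 5.45 = 15.28 m.
Σ(b_i/K_i) = 5.15/1.91 + 4.68/2.27e-05 + 5.45/1270 = 2.062e+05 d.
K_eq = L / Σ(b_i/K_i) = 15.28 / 2.062e+05 = 7.411e-05 m/day.
Q = K_eq · A · (Δh/L) = 7.411e-05 × 2130 × (12.1/15.28) = 0.1250 m³/day.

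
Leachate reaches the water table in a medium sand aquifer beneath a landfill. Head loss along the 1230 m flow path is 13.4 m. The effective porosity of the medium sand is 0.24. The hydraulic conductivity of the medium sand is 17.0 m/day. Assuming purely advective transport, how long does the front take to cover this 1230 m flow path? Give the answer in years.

4.36

Hydraulic gradient i = Δh / L = 13.4 / 1230 = 0.01089.
Darcy flux q = K · i = 17.00 × 0.01089 = 0.1852 m/day.
Seepage velocity v = q / n_e = 0.1852 / 0.24 = 0.7717 m/day.
Travel time t = L / v = 1230 / 0.7717 = 1594 days = 4.364 years.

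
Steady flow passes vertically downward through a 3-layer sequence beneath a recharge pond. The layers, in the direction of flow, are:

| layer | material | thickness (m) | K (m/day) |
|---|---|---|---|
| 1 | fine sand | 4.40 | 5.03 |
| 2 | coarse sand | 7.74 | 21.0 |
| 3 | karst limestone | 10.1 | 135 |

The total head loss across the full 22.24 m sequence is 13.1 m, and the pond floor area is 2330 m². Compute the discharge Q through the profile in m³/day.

23200

Flow is perpendicular to layering, so the layers act in series and the equivalent K is the thickness-weighted harmonic mean.
Total thickness L = 4.40 + 7.74 + 10.1 = 22.24 m.
Σ(b_i/K_i) = 4.40/5.03 + 7.74/21.0 + 10.1/135 = 1.318 d.
K_eq = L / Σ(b_i/K_i) = 22.24 / 1.318 = 16.87 m/day.
Q = K_eq · A · (Δh/L) = 16.87 × 2330 × (13.1/22.24) = 23156 m³/day.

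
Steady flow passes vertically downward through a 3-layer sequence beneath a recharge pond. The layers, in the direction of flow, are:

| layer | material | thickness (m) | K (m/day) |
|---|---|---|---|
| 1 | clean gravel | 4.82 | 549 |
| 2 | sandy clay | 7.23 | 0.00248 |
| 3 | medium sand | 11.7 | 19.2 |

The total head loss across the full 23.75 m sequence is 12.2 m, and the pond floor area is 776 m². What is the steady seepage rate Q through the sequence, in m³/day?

3.25

Flow is perpendicular to layering, so the layers act in series and the equivalent K is the thickness-weighted harmonic mean.
Total thickness L = 4.82 + 7.23 + 11.7 = 23.75 m.
Σ(b_i/K_i) = 4.82/549 + 7.23/0.00248 + 11.7/19.2 = 2916 d.
K_eq = L / Σ(b_i/K_i) = 23.75 / 2916 = 0.008145 m/day.
Q = K_eq · A · (Δh/L) = 0.008145 × 776 × (12.2/23.75) = 3.247 m³/day.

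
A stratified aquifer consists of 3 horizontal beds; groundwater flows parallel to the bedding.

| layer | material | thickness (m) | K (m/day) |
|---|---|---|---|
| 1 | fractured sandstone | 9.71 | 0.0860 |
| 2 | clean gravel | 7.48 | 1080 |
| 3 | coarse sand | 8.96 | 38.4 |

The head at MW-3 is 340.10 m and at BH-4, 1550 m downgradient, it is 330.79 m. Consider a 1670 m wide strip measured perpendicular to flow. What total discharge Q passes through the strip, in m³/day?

Flow is parallel to layering, so each bed carries its own Darcy discharge and the transmissivities add.
Σ(K_i·b_i) = 0.0860×9.71 + 1080×7.48 + 38.4×8.96 = 8423 m²/day.
Hydraulic gradient i = (340.10 − 330.79) / 1550 = 9.31 / 1550 = 0.006006.
Q = Σ(K_i·b_i) · W · i = 8423 × 1670 × 0.006006 = 84492 m³/day.

84500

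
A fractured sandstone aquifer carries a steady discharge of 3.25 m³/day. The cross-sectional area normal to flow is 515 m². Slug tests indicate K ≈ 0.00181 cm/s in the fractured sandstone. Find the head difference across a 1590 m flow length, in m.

6.42

Convert K: 0.00181 cm/s × 864 = 1.564 m/day.
From Q = K·A·i, i = Q / (K·A) = 3.25 / (1.564 × 515.0) = 0.004035.
Head loss Δh = i · L = 0.004035 × 1590 = 6.416 m.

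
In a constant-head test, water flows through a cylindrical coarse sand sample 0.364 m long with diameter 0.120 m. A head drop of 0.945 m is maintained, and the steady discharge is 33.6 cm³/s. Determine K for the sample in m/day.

Cross-sectional area A = π·(d/2)² = π × (0.120/2)² = 0.01131 m².
Convert discharge: 33.6 cm³/s = 3.360e-05 m³/s.
Darcy's law rearranged: K = Q·L / (A·Δh) = 3.360e-05 × 0.364 / (0.01131 × 0.945) = 0.001144 m/s = 98.87 m/day.

98.9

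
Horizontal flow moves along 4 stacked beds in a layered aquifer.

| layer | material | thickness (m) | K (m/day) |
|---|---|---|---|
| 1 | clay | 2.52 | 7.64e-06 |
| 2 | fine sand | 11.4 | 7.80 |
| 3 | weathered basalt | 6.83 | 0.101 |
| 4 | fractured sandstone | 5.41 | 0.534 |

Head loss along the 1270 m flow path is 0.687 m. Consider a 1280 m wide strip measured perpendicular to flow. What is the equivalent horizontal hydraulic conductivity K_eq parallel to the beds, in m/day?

Flow is parallel to layering, so each bed carries its own Darcy discharge and the transmissivities add.
Σ(K_i·b_i) = 7.64e-06×2.52 + 7.80×11.4 + 0.101×6.83 + 0.534×5.41 = 92.50 m²/day.
Total thickness b = 26.16 m, so K_eq = Σ(K_i·b_i)/b = 3.536 m/day.

3.54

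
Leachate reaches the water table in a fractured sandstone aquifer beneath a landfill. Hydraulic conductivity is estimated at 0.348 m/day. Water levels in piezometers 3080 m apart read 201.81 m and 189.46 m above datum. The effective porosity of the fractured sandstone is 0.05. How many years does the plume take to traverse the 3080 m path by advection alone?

Hydraulic gradient i = (201.81 − 189.46) / 3080 = 12.35 / 3080 = 0.004010.
Darcy flux q = K · i = 0.3480 × 0.004010 = 0.001395 m/day.
Seepage velocity v = q / n_e = 0.001395 / 0.05 = 0.02791 m/day.
Travel time t = L / v = 3080 / 0.02791 = 1.104e+05 days = 302.2 years.

302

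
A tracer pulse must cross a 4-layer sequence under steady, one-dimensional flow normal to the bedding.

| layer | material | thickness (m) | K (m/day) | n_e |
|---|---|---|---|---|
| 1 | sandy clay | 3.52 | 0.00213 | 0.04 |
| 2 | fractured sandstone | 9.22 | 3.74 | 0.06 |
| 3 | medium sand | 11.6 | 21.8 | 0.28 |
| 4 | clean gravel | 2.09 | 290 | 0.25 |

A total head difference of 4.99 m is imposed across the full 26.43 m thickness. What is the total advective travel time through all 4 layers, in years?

4.06

With flow normal to the layers, continuity requires the same specific discharge q through every layer.
Σ(b_i/K_i) = 3.52/0.00213 + 9.22/3.74 + 11.6/21.8 + 2.09/290 = 1656 d.
q = Δh / Σ(b_i/K_i) = 4.99 / 1656 = 0.003014 m/day.
In each layer the seepage velocity is v_i = q/n_i, so the layer transit time is t_i = b_i·n_i / q:
  layer 1 (sandy clay): t_1 = 3.52 × 0.04 / 0.003014 = 46.71 d
  layer 2 (fractured sandstone): t_2 = 9.22 × 0.06 / 0.003014 = 183.5 d
  layer 3 (medium sand): t_3 = 11.6 × 0.28 / 0.003014 = 1078 d
  layer 4 (clean gravel): t_4 = 2.09 × 0.25 / 0.003014 = 173.4 d
Total t = Σ t_i = 1481 days = 4.055 years.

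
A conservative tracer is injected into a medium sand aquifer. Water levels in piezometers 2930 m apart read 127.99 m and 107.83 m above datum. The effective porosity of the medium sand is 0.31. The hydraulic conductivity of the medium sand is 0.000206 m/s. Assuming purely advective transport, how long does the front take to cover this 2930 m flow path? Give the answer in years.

20.3

Convert K: 0.000206 m/s × 86400 = 17.80 m/day.
Hydraulic gradient i = (127.99 − 107.83) / 2930 = 20.16 / 2930 = 0.006881.
Darcy flux q = K · i = 17.80 × 0.006881 = 0.1225 m/day.
Seepage velocity v = q / n_e = 0.1225 / 0.31 = 0.3950 m/day.
Travel time t = L / v = 2930 / 0.3950 = 7417 days = 20.31 years.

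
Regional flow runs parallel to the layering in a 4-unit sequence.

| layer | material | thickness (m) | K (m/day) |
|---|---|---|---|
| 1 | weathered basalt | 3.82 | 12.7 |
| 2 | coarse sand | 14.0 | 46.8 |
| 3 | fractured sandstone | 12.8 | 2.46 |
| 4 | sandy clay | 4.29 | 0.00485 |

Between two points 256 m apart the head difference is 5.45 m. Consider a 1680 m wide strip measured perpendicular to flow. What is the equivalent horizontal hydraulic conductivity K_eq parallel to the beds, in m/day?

Flow is parallel to layering, so each bed carries its own Darcy discharge and the transmissivities add.
Σ(K_i·b_i) = 12.7×3.82 + 46.8×14.0 + 2.46×12.8 + 0.00485×4.29 = 735.2 m²/day.
Total thickness b = 34.91 m, so K_eq = Σ(K_i·b_i)/b = 21.06 m/day.

21.1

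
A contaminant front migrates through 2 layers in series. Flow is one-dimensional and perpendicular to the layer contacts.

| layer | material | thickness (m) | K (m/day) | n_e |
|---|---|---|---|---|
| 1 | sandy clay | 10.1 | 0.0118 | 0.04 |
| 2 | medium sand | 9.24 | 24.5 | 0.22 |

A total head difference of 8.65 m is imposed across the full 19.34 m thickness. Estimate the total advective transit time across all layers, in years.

0.660

With flow normal to the layers, continuity requires the same specific discharge q through every layer.
Σ(b_i/K_i) = 10.1/0.0118 + 9.24/24.5 = 856.3 d.
q = Δh / Σ(b_i/K_i) = 8.65 / 856.3 = 0.01010 m/day.
In each layer the seepage velocity is v_i = q/n_i, so the layer transit time is t_i = b_i·n_i / q:
  layer 1 (sandy clay): t_1 = 10.1 × 0.04 / 0.01010 = 39.99 d
  layer 2 (medium sand): t_2 = 9.24 × 0.22 / 0.01010 = 201.2 d
Total t = Σ t_i = 241.2 days = 0.6605 years.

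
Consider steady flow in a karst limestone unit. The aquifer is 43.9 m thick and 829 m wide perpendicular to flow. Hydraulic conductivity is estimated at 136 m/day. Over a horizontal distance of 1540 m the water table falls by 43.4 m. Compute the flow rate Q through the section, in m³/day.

139000

Cross-sectional area A = 829 × 43.9 = 36393 m².
Hydraulic gradient i = Δh / L = 43.4 / 1540 = 0.02818.
Darcy's law: Q = K · A · i = 136.0 × 36393 × 0.02818 = 1.395e+05 m³/day.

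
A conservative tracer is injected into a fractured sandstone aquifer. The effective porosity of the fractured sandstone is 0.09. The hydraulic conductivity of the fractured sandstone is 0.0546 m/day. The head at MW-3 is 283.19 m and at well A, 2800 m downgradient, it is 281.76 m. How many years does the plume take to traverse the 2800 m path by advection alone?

24700

Hydraulic gradient i = (283.19 − 281.76) / 2800 = 1.43 / 2800 = 0.0005107.
Darcy flux q = K · i = 0.05460 × 0.0005107 = 2.788e-05 m/day.
Seepage velocity v = q / n_e = 2.788e-05 / 0.09 = 0.0003098 m/day.
Travel time t = L / v = 2800 / 0.0003098 = 9.037e+06 days = 24742 years.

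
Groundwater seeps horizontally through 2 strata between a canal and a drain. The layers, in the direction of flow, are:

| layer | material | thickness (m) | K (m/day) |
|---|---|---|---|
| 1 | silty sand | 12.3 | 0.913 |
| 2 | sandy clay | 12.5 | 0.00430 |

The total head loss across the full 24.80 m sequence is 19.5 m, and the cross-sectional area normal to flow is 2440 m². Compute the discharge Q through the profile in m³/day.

Flow is perpendicular to layering, so the layers act in series and the equivalent K is the thickness-weighted harmonic mean.
Total thickness L = 12.3 + 12.5 = 24.80 m.
Σ(b_i/K_i) = 12.3/0.913 + 12.5/0.00430 = 2920 d.
K_eq = L / Σ(b_i/K_i) = 24.80 / 2920 = 0.008492 m/day.
Q = K_eq · A · (Δh/L) = 0.008492 × 2440 × (19.5/24.80) = 16.29 m³/day.

16.3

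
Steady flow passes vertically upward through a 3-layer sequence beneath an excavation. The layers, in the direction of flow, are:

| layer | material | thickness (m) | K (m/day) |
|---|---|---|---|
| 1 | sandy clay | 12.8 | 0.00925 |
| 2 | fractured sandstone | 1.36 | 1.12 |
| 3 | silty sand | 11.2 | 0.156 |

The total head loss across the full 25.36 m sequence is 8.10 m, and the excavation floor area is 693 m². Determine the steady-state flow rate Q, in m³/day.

Flow is perpendicular to layering, so the layers act in series and the equivalent K is the thickness-weighted harmonic mean.
Total thickness L = 12.8 + 1.36 + 11.2 = 25.36 m.
Σ(b_i/K_i) = 12.8/0.00925 + 1.36/1.12 + 11.2/0.156 = 1457 d.
K_eq = L / Σ(b_i/K_i) = 25.36 / 1457 = 0.01741 m/day.
Q = K_eq · A · (Δh/L) = 0.01741 × 693 × (8.10/25.36) = 3.853 m³/day.

3.85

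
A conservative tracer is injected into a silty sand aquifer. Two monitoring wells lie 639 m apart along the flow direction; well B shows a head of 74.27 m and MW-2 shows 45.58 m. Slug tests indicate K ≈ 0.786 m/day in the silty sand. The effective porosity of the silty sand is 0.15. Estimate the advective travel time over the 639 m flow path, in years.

7.44

Hydraulic gradient i = (74.27 − 45.58) / 639 = 28.69 / 639 = 0.04490.
Darcy flux q = K · i = 0.7860 × 0.04490 = 0.03529 m/day.
Seepage velocity v = q / n_e = 0.03529 / 0.15 = 0.2353 m/day.
Travel time t = L / v = 639 / 0.2353 = 2716 days = 7.436 years.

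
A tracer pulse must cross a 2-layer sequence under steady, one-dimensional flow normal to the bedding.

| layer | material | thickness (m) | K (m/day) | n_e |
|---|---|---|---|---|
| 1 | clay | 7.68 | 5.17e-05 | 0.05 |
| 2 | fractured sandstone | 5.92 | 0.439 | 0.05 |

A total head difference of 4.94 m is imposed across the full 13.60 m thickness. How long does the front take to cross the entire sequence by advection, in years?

56.0

With flow normal to the layers, continuity requires the same specific discharge q through every layer.
Σ(b_i/K_i) = 7.68/5.17e-05 + 5.92/0.439 = 1.486e+05 d.
q = Δh / Σ(b_i/K_i) = 4.94 / 1.486e+05 = 3.325e-05 m/day.
In each layer the seepage velocity is v_i = q/n_i, so the layer transit time is t_i = b_i·n_i / q:
  layer 1 (clay): t_1 = 7.68 × 0.05 / 3.325e-05 = 11548 d
  layer 2 (fractured sandstone): t_2 = 5.92 × 0.05 / 3.325e-05 = 8902 d
Total t = Σ t_i = 20450 days = 55.99 years.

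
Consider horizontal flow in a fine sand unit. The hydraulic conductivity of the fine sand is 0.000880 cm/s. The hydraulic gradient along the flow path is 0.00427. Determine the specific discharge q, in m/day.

Convert K: 0.000880 cm/s × 864 = 0.7603 m/day.
Hydraulic gradient i = 0.00427.
Specific discharge q = K · i = 0.7603 × 0.004270 = 0.003247 m/day.

0.00325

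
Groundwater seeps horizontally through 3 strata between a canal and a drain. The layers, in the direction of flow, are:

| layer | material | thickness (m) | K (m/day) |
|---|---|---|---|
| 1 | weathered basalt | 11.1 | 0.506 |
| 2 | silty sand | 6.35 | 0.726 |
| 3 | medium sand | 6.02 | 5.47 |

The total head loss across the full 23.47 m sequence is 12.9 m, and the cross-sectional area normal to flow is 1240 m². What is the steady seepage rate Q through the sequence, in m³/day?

Flow is perpendicular to layering, so the layers act in series and the equivalent K is the thickness-weighted harmonic mean.
Total thickness L = 11.1 + 6.35 + 6.02 = 23.47 m.
Σ(b_i/K_i) = 11.1/0.506 + 6.35/0.726 + 6.02/5.47 = 31.78 d.
K_eq = L / Σ(b_i/K_i) = 23.47 / 31.78 = 0.7384 m/day.
Q = K_eq · A · (Δh/L) = 0.7384 × 1240 × (12.9/23.47) = 503.3 m³/day.

503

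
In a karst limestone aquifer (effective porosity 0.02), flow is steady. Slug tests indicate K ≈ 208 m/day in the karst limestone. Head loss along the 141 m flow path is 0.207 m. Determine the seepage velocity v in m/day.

15.3

Hydraulic gradient i = Δh / L = 0.207 / 141 = 0.001468.
Darcy flux q = K · i = 208.0 × 0.001468 = 0.3054 m/day.
Seepage velocity v = q / n_e = 0.3054 / 0.02 = 15.27 m/day.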